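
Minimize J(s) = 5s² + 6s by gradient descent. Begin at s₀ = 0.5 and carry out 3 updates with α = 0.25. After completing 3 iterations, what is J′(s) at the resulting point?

J′(s) = 10s + 6
Step 1: J′(0.5) = 11; s₁ = 0.5 − 0.25·11 = -2.25
Step 2: J′(-2.25) = -16.5; s₂ = -2.25 − 0.25·(-16.5) = 1.875
Step 3: J′(1.875) = 24.75; s₃ = 1.875 − 0.25·24.75 = -4.3125
J′(s) at (-4.3125) = -37.125

-37.125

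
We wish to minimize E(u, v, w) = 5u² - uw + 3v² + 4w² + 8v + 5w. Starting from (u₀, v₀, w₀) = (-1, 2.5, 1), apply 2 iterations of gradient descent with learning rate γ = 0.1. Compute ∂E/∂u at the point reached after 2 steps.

0.17

∇E = (10u - w, 6v + 8, -u + 8w + 5)
(u₁, v₁, w₁) = (-1, 2.5, 1) − 0.1·(-11, 23, 14) = (0.1, 0.2, -0.4)
(u₂, v₂, w₂) = (0.1, 0.2, -0.4) − 0.1·(1.4, 9.2, 1.7) = (-0.04, -0.72, -0.57)
∂E/∂u at (-0.04, -0.72, -0.57) = 0.17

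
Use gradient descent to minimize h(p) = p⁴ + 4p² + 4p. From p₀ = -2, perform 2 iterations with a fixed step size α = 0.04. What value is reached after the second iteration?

-0.32098816

h′(p) = 4p³ + 8p + 4
Step 1: h′(-2) = -44; p₁ = -2 − 0.04·(-44) = -0.24
Step 2: h′(-0.24) = 2.024704; p₂ = -0.24 − 0.04·2.024704 = -0.32098816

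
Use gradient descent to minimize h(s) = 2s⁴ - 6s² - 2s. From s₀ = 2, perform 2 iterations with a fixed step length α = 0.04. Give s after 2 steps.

0.75501056

h′(s) = 8s³ - 12s - 2
s₁ = 2 − 0.04·38 = 0.48
s₂ = 0.48 − 0.04·(-6.875264) = 0.75501056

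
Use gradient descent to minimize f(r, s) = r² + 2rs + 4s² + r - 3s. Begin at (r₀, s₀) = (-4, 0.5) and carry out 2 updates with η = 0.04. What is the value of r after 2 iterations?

∇f = (2r + 2s + 1, 2r + 8s - 3)
(r₁, s₁) = (-4, 0.5) − 0.04·(-6, -7) = (-3.76, 0.78)
(r₂, s₂) = (-3.76, 0.78) − 0.04·(-4.96, -4.28) = (-3.5616, 0.9512)
r = -3.5616

-3.5616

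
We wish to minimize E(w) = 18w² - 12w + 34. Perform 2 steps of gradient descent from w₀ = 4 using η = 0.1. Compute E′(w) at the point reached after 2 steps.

E′(w) = 36w - 12
Step 1: E′(4) = 132; w₁ = 4 − 0.1·132 = -9.2
Step 2: E′(-9.2) = -343.2; w₂ = -9.2 − 0.1·(-343.2) = 25.12
E′(w) at (25.12) = 892.32

892.32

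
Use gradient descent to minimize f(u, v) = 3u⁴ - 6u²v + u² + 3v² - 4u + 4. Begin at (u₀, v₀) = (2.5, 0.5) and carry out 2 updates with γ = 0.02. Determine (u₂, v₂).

∇f = (12u³ - 12uv + 2u - 4, -6u² + 6v)
(u₁, v₁) = (2.5, 0.5) − 0.02·(173.5, -34.5) = (-0.97, 1.19)
(u₂, v₂) = (-0.97, 1.19) − 0.02·(-3.040476, 1.4946) = (-0.90919048, 1.160108)

(-0.90919048, 1.160108)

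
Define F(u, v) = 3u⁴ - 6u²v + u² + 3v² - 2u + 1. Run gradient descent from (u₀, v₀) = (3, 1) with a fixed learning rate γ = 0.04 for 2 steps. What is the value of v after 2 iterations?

∇F = (12u³ - 12uv + 2u - 2, -6u² + 6v)
(u₁, v₁) = (3, 1) − 0.04·(292, -48) = (-8.68, 2.92)
(u₂, v₂) = (-8.68, 2.92) − 0.04·(-7562.877184, -434.5344) = (293.83508736, 20.301376)
v = 20.301376

20.301376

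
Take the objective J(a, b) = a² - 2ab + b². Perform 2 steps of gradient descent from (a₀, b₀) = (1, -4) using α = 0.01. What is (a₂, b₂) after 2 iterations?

∇J = (2a - 2b, -2a + 2b)
(a₁, b₁) = (1, -4) − 0.01·(10, -10) = (0.9, -3.9)
(a₂, b₂) = (0.9, -3.9) − 0.01·(9.6, -9.6) = (0.804, -3.804)

(0.804, -3.804)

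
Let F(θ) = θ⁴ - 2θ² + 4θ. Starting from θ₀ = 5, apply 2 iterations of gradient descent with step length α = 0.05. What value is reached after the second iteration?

F′(θ) = 4θ³ - 4θ + 4
θ₁ = 5 − 0.05·484 = -19.2
θ₂ = -19.2 − 0.05·(-28230.752) = 1392.3376

1392.3376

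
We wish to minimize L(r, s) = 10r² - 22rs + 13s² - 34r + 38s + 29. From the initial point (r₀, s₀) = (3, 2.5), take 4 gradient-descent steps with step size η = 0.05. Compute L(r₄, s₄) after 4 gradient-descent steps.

157.8356782925

∇L = (20r - 22s - 34, -22r + 26s + 38)
(r₁, s₁) = (3, 2.5) − 0.05·(-29, 37) = (4.45, 0.65)
(r₂, s₂) = (4.45, 0.65) − 0.05·(40.7, -43) = (2.415, 2.8)
(r₃, s₃) = (2.415, 2.8) − 0.05·(-47.3, 57.67) = (4.78, -0.0835)
(r₄, s₄) = (4.78, -0.0835) − 0.05·(63.437, -69.331) = (1.60815, 3.38305)
L(1.60815, 3.38305) = 157.8356782925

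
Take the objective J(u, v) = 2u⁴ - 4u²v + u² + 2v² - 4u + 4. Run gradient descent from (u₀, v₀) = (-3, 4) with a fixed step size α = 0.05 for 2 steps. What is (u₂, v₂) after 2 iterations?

∇J = (8u³ - 8uv + 2u - 4, -4u² + 4v)
(u₁, v₁) = (-3, 4) − 0.05·(-130, -20) = (3.5, 5)
(u₂, v₂) = (3.5, 5) − 0.05·(206, -29) = (-6.8, 6.45)

(-6.8, 6.45)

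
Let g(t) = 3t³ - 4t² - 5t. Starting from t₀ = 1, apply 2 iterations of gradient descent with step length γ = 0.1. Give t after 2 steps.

g′(t) = 9t² - 8t - 5
t₁ = 1 − 0.1·(-4) = 1.4
t₂ = 1.4 − 0.1·1.44 = 1.256

1.256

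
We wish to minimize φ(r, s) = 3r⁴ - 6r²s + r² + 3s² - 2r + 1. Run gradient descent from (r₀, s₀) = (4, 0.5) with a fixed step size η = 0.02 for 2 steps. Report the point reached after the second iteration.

∇φ = (12r³ - 12rs + 2r - 2, -6r² + 6s)
Step 1: at (4, 0.5), ∇φ = (750, -93) → (4, 0.5) − 0.02·(750, -93) = (-11, 2.36)
Step 2: at (-11, 2.36), ∇φ = (-15684.48, -711.84) → (-11, 2.36) − 0.02·(-15684.48, -711.84) = (302.6896, 16.5968)

(302.6896, 16.5968)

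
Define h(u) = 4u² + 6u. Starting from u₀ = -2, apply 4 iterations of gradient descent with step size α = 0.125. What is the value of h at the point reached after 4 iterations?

-2.25

h′(u) = 8u + 6
u₁ = -2 − 0.125·(-10) = -0.75
u₂ = -0.75 − 0.125·0 = -0.75
u₃ = -0.75 − 0.125·0 = -0.75
u₄ = -0.75 − 0.125·0 = -0.75
h(-0.75) = -2.25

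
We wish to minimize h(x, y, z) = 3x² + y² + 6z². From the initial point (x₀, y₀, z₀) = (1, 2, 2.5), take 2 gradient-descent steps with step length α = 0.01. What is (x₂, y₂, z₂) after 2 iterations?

∇h = (6x, 2y, 12z)
Step 1: at (1, 2, 2.5), ∇h = (6, 4, 30) → (1, 2, 2.5) − 0.01·(6, 4, 30) = (0.94, 1.96, 2.2)
Step 2: at (0.94, 1.96, 2.2), ∇h = (5.64, 3.92, 26.4) → (0.94, 1.96, 2.2) − 0.01·(5.64, 3.92, 26.4) = (0.8836, 1.9208, 1.936)

(0.8836, 1.9208, 1.936)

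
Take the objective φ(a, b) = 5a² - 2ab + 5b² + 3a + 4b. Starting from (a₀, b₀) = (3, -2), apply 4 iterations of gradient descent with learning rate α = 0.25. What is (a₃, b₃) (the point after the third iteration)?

∇φ = (10a - 2b + 3, -2a + 10b + 4)
Step 1: at (3, -2), ∇φ = (37, -22) → (3, -2) − 0.25·(37, -22) = (-6.25, 3.5)
Step 2: at (-6.25, 3.5), ∇φ = (-66.5, 51.5) → (-6.25, 3.5) − 0.25·(-66.5, 51.5) = (10.375, -9.375)
Step 3: at (10.375, -9.375), ∇φ = (125.5, -110.5) → (10.375, -9.375) − 0.25·(125.5, -110.5) = (-21, 18.25)

(-21, 18.25)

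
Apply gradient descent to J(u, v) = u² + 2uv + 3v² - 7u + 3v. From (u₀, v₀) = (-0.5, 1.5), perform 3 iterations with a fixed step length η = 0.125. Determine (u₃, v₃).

∇J = (2u + 2v - 7, 2u + 6v + 3)
(u₁, v₁) = (-0.5, 1.5) − 0.125·(-5, 11) = (0.125, 0.125)
(u₂, v₂) = (0.125, 0.125) − 0.125·(-6.5, 4) = (0.9375, -0.375)
(u₃, v₃) = (0.9375, -0.375) − 0.125·(-5.875, 2.625) = (1.671875, -0.703125)

(1.671875, -0.703125)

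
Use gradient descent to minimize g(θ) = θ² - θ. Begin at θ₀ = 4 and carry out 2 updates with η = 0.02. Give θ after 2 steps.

3.7256

g′(θ) = 2θ - 1
θ₁ = 4 − 0.02·7 = 3.86
θ₂ = 3.86 − 0.02·6.72 = 3.7256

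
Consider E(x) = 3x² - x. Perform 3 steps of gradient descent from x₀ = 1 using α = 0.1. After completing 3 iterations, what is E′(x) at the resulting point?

0.32

E′(x) = 6x - 1
x₁ = 1 − 0.1·5 = 0.5
x₂ = 0.5 − 0.1·2 = 0.3
x₃ = 0.3 − 0.1·0.8 = 0.22
E′(x) at (0.22) = 0.32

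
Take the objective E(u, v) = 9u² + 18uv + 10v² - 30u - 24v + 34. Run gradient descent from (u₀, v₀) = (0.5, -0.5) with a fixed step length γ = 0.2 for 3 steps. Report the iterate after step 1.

∇E = (18u + 18v - 30, 18u + 20v - 24)
Step 1: at (0.5, -0.5), ∇E = (-30, -25) → (0.5, -0.5) − 0.2·(-30, -25) = (6.5, 4.5)

(6.5, 4.5)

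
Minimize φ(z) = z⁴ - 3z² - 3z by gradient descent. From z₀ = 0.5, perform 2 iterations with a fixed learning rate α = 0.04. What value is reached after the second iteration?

0.95308032

φ′(z) = 4z³ - 6z - 3
z₁ = 0.5 − 0.04·(-5.5) = 0.72
z₂ = 0.72 − 0.04·(-5.827008) = 0.95308032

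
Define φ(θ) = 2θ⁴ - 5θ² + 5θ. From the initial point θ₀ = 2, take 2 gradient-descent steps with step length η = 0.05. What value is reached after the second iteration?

-0.88855

φ′(θ) = 8θ³ - 10θ + 5
Step 1: φ′(2) = 49; θ₁ = 2 − 0.05·49 = -0.45
Step 2: φ′(-0.45) = 8.771; θ₂ = -0.45 − 0.05·8.771 = -0.88855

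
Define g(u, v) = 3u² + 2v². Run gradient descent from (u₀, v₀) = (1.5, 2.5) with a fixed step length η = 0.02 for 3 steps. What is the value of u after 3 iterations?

1.022208

∇g = (6u, 4v)
Step 1: at (1.5, 2.5), ∇g = (9, 10) → (1.5, 2.5) − 0.02·(9, 10) = (1.32, 2.3)
Step 2: at (1.32, 2.3), ∇g = (7.92, 9.2) → (1.32, 2.3) − 0.02·(7.92, 9.2) = (1.1616, 2.116)
Step 3: at (1.1616, 2.116), ∇g = (6.9696, 8.464) → (1.1616, 2.116) − 0.02·(6.9696, 8.464) = (1.022208, 1.94672)
u = 1.022208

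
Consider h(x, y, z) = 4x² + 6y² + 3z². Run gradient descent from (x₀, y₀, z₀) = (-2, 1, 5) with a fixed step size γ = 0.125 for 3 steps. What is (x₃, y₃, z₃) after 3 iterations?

(0, -0.125, 0.078125)

∇h = (8x, 12y, 6z)
Step 1: at (-2, 1, 5), ∇h = (-16, 12, 30) → (-2, 1, 5) − 0.125·(-16, 12, 30) = (0, -0.5, 1.25)
Step 2: at (0, -0.5, 1.25), ∇h = (0, -6, 7.5) → (0, -0.5, 1.25) − 0.125·(0, -6, 7.5) = (0, 0.25, 0.3125)
Step 3: at (0, 0.25, 0.3125), ∇h = (0, 3, 1.875) → (0, 0.25, 0.3125) − 0.125·(0, 3, 1.875) = (0, -0.125, 0.078125)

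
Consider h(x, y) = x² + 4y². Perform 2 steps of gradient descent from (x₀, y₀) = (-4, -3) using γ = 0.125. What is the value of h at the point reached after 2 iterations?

∇h = (2x, 8y)
(x₁, y₁) = (-4, -3) − 0.125·(-8, -24) = (-3, 0)
(x₂, y₂) = (-3, 0) − 0.125·(-6, 0) = (-2.25, 0)
h(-2.25, 0) = 5.0625

5.0625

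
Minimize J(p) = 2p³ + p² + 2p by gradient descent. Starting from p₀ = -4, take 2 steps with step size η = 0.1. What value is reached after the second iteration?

J′(p) = 6p² + 2p + 2
p₁ = -4 − 0.1·90 = -13
p₂ = -13 − 0.1·990 = -112

-112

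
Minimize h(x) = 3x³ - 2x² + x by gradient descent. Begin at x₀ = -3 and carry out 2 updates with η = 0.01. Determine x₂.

-5.504724

h′(x) = 9x² - 4x + 1
Step 1: h′(-3) = 94; x₁ = -3 − 0.01·94 = -3.94
Step 2: h′(-3.94) = 156.4724; x₂ = -3.94 − 0.01·156.4724 = -5.504724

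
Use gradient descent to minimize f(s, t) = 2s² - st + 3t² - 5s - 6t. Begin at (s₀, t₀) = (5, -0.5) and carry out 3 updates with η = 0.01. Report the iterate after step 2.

∇f = (4s - t - 5, -s + 6t - 6)
(s₁, t₁) = (5, -0.5) − 0.01·(15.5, -14) = (4.845, -0.36)
(s₂, t₂) = (4.845, -0.36) − 0.01·(14.74, -13.005) = (4.6976, -0.22995)

(4.6976, -0.22995)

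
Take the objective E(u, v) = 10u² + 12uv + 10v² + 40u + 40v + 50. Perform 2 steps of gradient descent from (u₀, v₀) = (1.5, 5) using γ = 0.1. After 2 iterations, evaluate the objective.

∇E = (20u + 12v + 40, 12u + 20v + 40)
(u₁, v₁) = (1.5, 5) − 0.1·(130, 158) = (-11.5, -10.8)
(u₂, v₂) = (-11.5, -10.8) − 0.1·(-319.6, -314) = (20.46, 20.6)
E(20.46, 20.6) = 15179.828

15179.828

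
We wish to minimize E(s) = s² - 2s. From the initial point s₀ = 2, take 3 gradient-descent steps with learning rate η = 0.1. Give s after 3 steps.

1.512

E′(s) = 2s - 2
s₁ = 2 − 0.1·2 = 1.8
s₂ = 1.8 − 0.1·1.6 = 1.64
s₃ = 1.64 − 0.1·1.28 = 1.512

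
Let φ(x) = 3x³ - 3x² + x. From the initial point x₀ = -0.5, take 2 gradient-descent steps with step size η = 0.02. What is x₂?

φ′(x) = 9x² - 6x + 1
x₁ = -0.5 − 0.02·6.25 = -0.625
x₂ = -0.625 − 0.02·8.265625 = -0.7903125

-0.7903125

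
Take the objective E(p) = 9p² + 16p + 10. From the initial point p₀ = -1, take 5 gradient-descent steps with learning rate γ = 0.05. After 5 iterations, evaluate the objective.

2.8888888889

E′(p) = 18p + 16
p₁ = -1 − 0.05·(-2) = -0.9
p₂ = -0.9 − 0.05·(-0.2) = -0.89
p₃ = -0.89 − 0.05·(-0.02) = -0.889
p₄ = -0.889 − 0.05·(-0.002) = -0.8889
p₅ = -0.8889 − 0.05·(-0.0002) = -0.88889
E(-0.88889) = 2.8888888889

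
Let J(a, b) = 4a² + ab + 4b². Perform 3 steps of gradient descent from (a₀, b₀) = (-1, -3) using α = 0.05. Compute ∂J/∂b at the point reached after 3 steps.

∇J = (8a + b, a + 8b)
(a₁, b₁) = (-1, -3) − 0.05·(-11, -25) = (-0.45, -1.75)
(a₂, b₂) = (-0.45, -1.75) − 0.05·(-5.35, -14.45) = (-0.1825, -1.0275)
(a₃, b₃) = (-0.1825, -1.0275) − 0.05·(-2.4875, -8.4025) = (-0.058125, -0.607375)
∂J/∂b at (-0.058125, -0.607375) = -4.917125

-4.917125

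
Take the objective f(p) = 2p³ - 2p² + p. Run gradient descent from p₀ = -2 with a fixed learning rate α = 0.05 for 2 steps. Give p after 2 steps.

f′(p) = 6p² - 4p + 1
Step 1: f′(-2) = 33; p₁ = -2 − 0.05·33 = -3.65
Step 2: f′(-3.65) = 95.535; p₂ = -3.65 − 0.05·95.535 = -8.42675

-8.42675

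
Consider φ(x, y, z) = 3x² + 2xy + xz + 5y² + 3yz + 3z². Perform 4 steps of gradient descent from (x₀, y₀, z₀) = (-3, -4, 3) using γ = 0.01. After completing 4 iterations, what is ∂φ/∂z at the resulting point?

∇φ = (6x + 2y + z, 2x + 10y + 3z, x + 3y + 6z)
(x₁, y₁, z₁) = (-3, -4, 3) − 0.01·(-23, -37, 3) = (-2.77, -3.63, 2.97)
(x₂, y₂, z₂) = (-2.77, -3.63, 2.97) − 0.01·(-20.91, -32.93, 4.16) = (-2.5609, -3.3007, 2.9284)
(x₃, y₃, z₃) = (-2.5609, -3.3007, 2.9284) − 0.01·(-19.0384, -29.3436, 5.1074) = (-2.370516, -3.007264, 2.877326)
(x₄, y₄, z₄) = (-2.370516, -3.007264, 2.877326) − 0.01·(-17.360298, -26.181694, 5.871648) = (-2.19691302, -2.74544706, 2.81860952)
∂φ/∂z at (-2.19691302, -2.74544706, 2.81860952) = 6.47840292

6.47840292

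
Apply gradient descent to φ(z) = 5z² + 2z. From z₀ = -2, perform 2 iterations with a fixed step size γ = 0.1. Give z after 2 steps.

φ′(z) = 10z + 2
z₁ = -2 − 0.1·(-18) = -0.2
z₂ = -0.2 − 0.1·0 = -0.2

-0.2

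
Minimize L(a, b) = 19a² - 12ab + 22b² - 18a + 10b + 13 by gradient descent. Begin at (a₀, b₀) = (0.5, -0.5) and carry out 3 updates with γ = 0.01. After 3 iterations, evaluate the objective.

∇L = (38a - 12b - 18, -12a + 44b + 10)
(a₁, b₁) = (0.5, -0.5) − 0.01·(7, -18) = (0.43, -0.32)
(a₂, b₂) = (0.43, -0.32) − 0.01·(2.18, -9.24) = (0.4082, -0.2276)
(a₃, b₃) = (0.4082, -0.2276) − 0.01·(0.2428, -4.9128) = (0.405772, -0.178472)
L(0.405772, -0.178472) = 8.609528293552

8.609528293552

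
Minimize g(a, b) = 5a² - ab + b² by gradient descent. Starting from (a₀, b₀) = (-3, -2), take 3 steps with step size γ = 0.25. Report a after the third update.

9.6875

∇g = (10a - b, -a + 2b)
(a₁, b₁) = (-3, -2) − 0.25·(-28, -1) = (4, -1.75)
(a₂, b₂) = (4, -1.75) − 0.25·(41.75, -7.5) = (-6.4375, 0.125)
(a₃, b₃) = (-6.4375, 0.125) − 0.25·(-64.5, 6.6875) = (9.6875, -1.546875)
a = 9.6875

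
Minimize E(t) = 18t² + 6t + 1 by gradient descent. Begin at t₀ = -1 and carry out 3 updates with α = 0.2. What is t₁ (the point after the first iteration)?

E′(t) = 36t + 6
Step 1: E′(-1) = -30; t₁ = -1 − 0.2·(-30) = 5

5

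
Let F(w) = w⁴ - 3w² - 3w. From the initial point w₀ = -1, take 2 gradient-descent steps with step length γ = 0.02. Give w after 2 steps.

-0.96230464

F′(w) = 4w³ - 6w - 3
Step 1: F′(-1) = -1; w₁ = -1 − 0.02·(-1) = -0.98
Step 2: F′(-0.98) = -0.884768; w₂ = -0.98 − 0.02·(-0.884768) = -0.96230464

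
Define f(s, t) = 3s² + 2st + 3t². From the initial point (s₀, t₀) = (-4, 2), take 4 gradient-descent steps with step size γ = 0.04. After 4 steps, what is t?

∇f = (6s + 2t, 2s + 6t)
(s₁, t₁) = (-4, 2) − 0.04·(-20, 4) = (-3.2, 1.84)
(s₂, t₂) = (-3.2, 1.84) − 0.04·(-15.52, 4.64) = (-2.5792, 1.6544)
(s₃, t₃) = (-2.5792, 1.6544) − 0.04·(-12.1664, 4.768) = (-2.092544, 1.46368)
(s₄, t₄) = (-2.092544, 1.46368) − 0.04·(-9.627904, 4.596992) = (-1.70742784, 1.27980032)
t = 1.27980032

1.27980032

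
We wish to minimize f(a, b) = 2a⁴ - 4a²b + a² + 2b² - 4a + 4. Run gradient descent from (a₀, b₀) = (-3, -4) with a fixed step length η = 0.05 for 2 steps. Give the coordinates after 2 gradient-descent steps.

∇f = (8a³ - 8ab + 2a - 4, -4a² + 4b)
(a₁, b₁) = (-3, -4) − 0.05·(-322, -52) = (13.1, -1.4)
(a₂, b₂) = (13.1, -1.4) − 0.05·(18153.648, -692.04) = (-894.5824, 33.202)

(-894.5824, 33.202)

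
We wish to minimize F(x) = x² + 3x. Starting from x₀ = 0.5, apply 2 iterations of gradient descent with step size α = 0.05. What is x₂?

0.12

F′(x) = 2x + 3
x₁ = 0.5 − 0.05·4 = 0.3
x₂ = 0.3 − 0.05·3.6 = 0.12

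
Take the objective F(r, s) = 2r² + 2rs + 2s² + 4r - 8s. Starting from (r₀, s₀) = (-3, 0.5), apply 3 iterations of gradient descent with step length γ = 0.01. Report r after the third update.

∇F = (4r + 2s + 4, 2r + 4s - 8)
Step 1: at (-3, 0.5), ∇F = (-7, -12) → (-3, 0.5) − 0.01·(-7, -12) = (-2.93, 0.62)
Step 2: at (-2.93, 0.62), ∇F = (-6.48, -11.38) → (-2.93, 0.62) − 0.01·(-6.48, -11.38) = (-2.8652, 0.7338)
Step 3: at (-2.8652, 0.7338), ∇F = (-5.9932, -10.7952) → (-2.8652, 0.7338) − 0.01·(-5.9932, -10.7952) = (-2.805268, 0.841752)
r = -2.805268

-2.805268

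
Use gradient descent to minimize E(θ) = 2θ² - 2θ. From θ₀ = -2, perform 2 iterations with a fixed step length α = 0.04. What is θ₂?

-1.264

E′(θ) = 4θ - 2
θ₁ = -2 − 0.04·(-10) = -1.6
θ₂ = -1.6 − 0.04·(-8.4) = -1.264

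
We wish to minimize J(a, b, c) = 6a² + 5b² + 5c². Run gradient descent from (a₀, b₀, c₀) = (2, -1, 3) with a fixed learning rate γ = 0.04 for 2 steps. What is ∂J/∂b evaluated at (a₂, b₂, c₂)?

∇J = (12a, 10b, 10c)
Step 1: at (2, -1, 3), ∇J = (24, -10, 30) → (2, -1, 3) − 0.04·(24, -10, 30) = (1.04, -0.6, 1.8)
Step 2: at (1.04, -0.6, 1.8), ∇J = (12.48, -6, 18) → (1.04, -0.6, 1.8) − 0.04·(12.48, -6, 18) = (0.5408, -0.36, 1.08)
∂J/∂b at (0.5408, -0.36, 1.08) = -3.6

-3.6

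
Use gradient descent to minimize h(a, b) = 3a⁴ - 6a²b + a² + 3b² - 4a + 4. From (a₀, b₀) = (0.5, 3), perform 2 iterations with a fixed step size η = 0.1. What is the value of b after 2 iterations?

∇h = (12a³ - 12ab + 2a - 4, -6a² + 6b)
Step 1: at (0.5, 3), ∇h = (-19.5, 16.5) → (0.5, 3) − 0.1·(-19.5, 16.5) = (2.45, 1.35)
Step 2: at (2.45, 1.35), ∇h = (137.6835, -27.915) → (2.45, 1.35) − 0.1·(137.6835, -27.915) = (-11.31835, 4.1415)
b = 4.1415

4.1415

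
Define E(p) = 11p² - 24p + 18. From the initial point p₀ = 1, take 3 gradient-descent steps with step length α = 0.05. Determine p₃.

1.091

E′(p) = 22p - 24
Step 1: E′(1) = -2; p₁ = 1 − 0.05·(-2) = 1.1
Step 2: E′(1.1) = 0.2; p₂ = 1.1 − 0.05·0.2 = 1.09
Step 3: E′(1.09) = -0.02; p₃ = 1.09 − 0.05·(-0.02) = 1.091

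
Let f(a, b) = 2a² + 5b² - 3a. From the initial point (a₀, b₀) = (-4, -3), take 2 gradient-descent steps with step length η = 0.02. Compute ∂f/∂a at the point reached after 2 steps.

∇f = (4a - 3, 10b)
(a₁, b₁) = (-4, -3) − 0.02·(-19, -30) = (-3.62, -2.4)
(a₂, b₂) = (-3.62, -2.4) − 0.02·(-17.48, -24) = (-3.2704, -1.92)
∂f/∂a at (-3.2704, -1.92) = -16.0816

-16.0816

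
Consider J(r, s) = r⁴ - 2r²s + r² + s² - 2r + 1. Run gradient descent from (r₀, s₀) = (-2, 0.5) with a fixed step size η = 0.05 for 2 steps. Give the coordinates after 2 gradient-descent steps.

(-0.2156, 0.774)

∇J = (4r³ - 4rs + 2r - 2, -2r² + 2s)
(r₁, s₁) = (-2, 0.5) − 0.05·(-34, -7) = (-0.3, 0.85)
(r₂, s₂) = (-0.3, 0.85) − 0.05·(-1.688, 1.52) = (-0.2156, 0.774)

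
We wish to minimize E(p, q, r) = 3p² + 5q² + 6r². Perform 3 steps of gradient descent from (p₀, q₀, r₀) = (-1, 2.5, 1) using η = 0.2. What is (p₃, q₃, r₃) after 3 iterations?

∇E = (6p, 10q, 12r)
Step 1: at (-1, 2.5, 1), ∇E = (-6, 25, 12) → (-1, 2.5, 1) − 0.2·(-6, 25, 12) = (0.2, -2.5, -1.4)
Step 2: at (0.2, -2.5, -1.4), ∇E = (1.2, -25, -16.8) → (0.2, -2.5, -1.4) − 0.2·(1.2, -25, -16.8) = (-0.04, 2.5, 1.96)
Step 3: at (-0.04, 2.5, 1.96), ∇E = (-0.24, 25, 23.52) → (-0.04, 2.5, 1.96) − 0.2·(-0.24, 25, 23.52) = (0.008, -2.5, -2.744)

(0.008, -2.5, -2.744)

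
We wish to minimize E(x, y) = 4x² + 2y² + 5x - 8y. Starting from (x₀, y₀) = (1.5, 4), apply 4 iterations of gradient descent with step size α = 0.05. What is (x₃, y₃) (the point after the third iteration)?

(-0.166, 3.024)

∇E = (8x + 5, 4y - 8)
Step 1: at (1.5, 4), ∇E = (17, 8) → (1.5, 4) − 0.05·(17, 8) = (0.65, 3.6)
Step 2: at (0.65, 3.6), ∇E = (10.2, 6.4) → (0.65, 3.6) − 0.05·(10.2, 6.4) = (0.14, 3.28)
Step 3: at (0.14, 3.28), ∇E = (6.12, 5.12) → (0.14, 3.28) − 0.05·(6.12, 5.12) = (-0.166, 3.024)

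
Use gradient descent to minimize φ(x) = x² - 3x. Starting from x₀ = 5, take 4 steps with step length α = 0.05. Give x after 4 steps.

φ′(x) = 2x - 3
Step 1: φ′(5) = 7; x₁ = 5 − 0.05·7 = 4.65
Step 2: φ′(4.65) = 6.3; x₂ = 4.65 − 0.05·6.3 = 4.335
Step 3: φ′(4.335) = 5.67; x₃ = 4.335 − 0.05·5.67 = 4.0515
Step 4: φ′(4.0515) = 5.103; x₄ = 4.0515 − 0.05·5.103 = 3.79635

3.79635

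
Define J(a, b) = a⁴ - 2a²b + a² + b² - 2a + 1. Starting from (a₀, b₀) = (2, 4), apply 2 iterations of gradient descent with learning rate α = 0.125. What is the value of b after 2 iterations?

3.765625

∇J = (4a³ - 4ab + 2a - 2, -2a² + 2b)
Step 1: at (2, 4), ∇J = (2, 0) → (2, 4) − 0.125·(2, 0) = (1.75, 4)
Step 2: at (1.75, 4), ∇J = (-5.0625, 1.875) → (1.75, 4) − 0.125·(-5.0625, 1.875) = (2.3828125, 3.765625)
b = 3.765625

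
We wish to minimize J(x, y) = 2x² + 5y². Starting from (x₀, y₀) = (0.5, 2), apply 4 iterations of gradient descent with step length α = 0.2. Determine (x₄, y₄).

(0.0008, 2)

∇J = (4x, 10y)
Step 1: at (0.5, 2), ∇J = (2, 20) → (0.5, 2) − 0.2·(2, 20) = (0.1, -2)
Step 2: at (0.1, -2), ∇J = (0.4, -20) → (0.1, -2) − 0.2·(0.4, -20) = (0.02, 2)
Step 3: at (0.02, 2), ∇J = (0.08, 20) → (0.02, 2) − 0.2·(0.08, 20) = (0.004, -2)
Step 4: at (0.004, -2), ∇J = (0.016, -20) → (0.004, -2) − 0.2·(0.016, -20) = (0.0008, 2)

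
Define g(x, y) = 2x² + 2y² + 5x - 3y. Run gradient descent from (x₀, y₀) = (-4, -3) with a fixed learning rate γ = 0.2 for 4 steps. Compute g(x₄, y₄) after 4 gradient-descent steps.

-4.24988928

∇g = (4x + 5, 4y - 3)
Step 1: at (-4, -3), ∇g = (-11, -15) → (-4, -3) − 0.2·(-11, -15) = (-1.8, 0)
Step 2: at (-1.8, 0), ∇g = (-2.2, -3) → (-1.8, 0) − 0.2·(-2.2, -3) = (-1.36, 0.6)
Step 3: at (-1.36, 0.6), ∇g = (-0.44, -0.6) → (-1.36, 0.6) − 0.2·(-0.44, -0.6) = (-1.272, 0.72)
Step 4: at (-1.272, 0.72), ∇g = (-0.088, -0.12) → (-1.272, 0.72) − 0.2·(-0.088, -0.12) = (-1.2544, 0.744)
g(-1.2544, 0.744) = -4.24988928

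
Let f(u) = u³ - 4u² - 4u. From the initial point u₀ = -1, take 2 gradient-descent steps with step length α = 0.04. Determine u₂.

f′(u) = 3u² - 8u - 4
u₁ = -1 − 0.04·7 = -1.28
u₂ = -1.28 − 0.04·11.1552 = -1.726208

-1.726208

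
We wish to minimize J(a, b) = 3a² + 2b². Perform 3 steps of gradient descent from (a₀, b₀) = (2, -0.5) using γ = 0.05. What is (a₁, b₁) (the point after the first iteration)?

(1.4, -0.4)

∇J = (6a, 4b)
Step 1: at (2, -0.5), ∇J = (12, -2) → (2, -0.5) − 0.05·(12, -2) = (1.4, -0.4)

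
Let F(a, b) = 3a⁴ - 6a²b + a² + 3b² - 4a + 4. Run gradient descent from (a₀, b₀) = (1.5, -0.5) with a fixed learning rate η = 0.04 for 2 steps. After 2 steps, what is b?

∇F = (12a³ - 12ab + 2a - 4, -6a² + 6b)
Step 1: at (1.5, -0.5), ∇F = (48.5, -16.5) → (1.5, -0.5) − 0.04·(48.5, -16.5) = (-0.44, 0.16)
Step 2: at (-0.44, 0.16), ∇F = (-5.057408, -0.2016) → (-0.44, 0.16) − 0.04·(-5.057408, -0.2016) = (-0.23770368, 0.168064)
b = 0.168064

0.168064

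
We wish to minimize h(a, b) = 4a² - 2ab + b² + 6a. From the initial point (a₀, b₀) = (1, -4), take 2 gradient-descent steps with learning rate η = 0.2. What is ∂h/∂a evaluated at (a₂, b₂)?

∇h = (8a - 2b + 6, -2a + 2b)
(a₁, b₁) = (1, -4) − 0.2·(22, -10) = (-3.4, -2)
(a₂, b₂) = (-3.4, -2) − 0.2·(-17.2, 2.8) = (0.04, -2.56)
∂h/∂a at (0.04, -2.56) = 11.44

11.44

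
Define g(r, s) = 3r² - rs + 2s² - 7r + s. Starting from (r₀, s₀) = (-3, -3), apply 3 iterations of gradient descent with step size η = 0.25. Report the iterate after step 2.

∇g = (6r - s - 7, -r + 4s + 1)
(r₁, s₁) = (-3, -3) − 0.25·(-22, -8) = (2.5, -1)
(r₂, s₂) = (2.5, -1) − 0.25·(9, -5.5) = (0.25, 0.375)

(0.25, 0.375)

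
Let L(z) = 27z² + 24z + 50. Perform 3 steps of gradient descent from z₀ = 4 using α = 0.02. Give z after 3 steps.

L′(z) = 54z + 24
Step 1: L′(4) = 240; z₁ = 4 − 0.02·240 = -0.8
Step 2: L′(-0.8) = -19.2; z₂ = -0.8 − 0.02·(-19.2) = -0.416
Step 3: L′(-0.416) = 1.536; z₃ = -0.416 − 0.02·1.536 = -0.44672

-0.44672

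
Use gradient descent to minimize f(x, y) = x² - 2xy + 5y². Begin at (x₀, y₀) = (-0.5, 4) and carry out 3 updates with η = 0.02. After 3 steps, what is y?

2.01776

∇f = (2x - 2y, -2x + 10y)
Step 1: at (-0.5, 4), ∇f = (-9, 41) → (-0.5, 4) − 0.02·(-9, 41) = (-0.32, 3.18)
Step 2: at (-0.32, 3.18), ∇f = (-7, 32.44) → (-0.32, 3.18) − 0.02·(-7, 32.44) = (-0.18, 2.5312)
Step 3: at (-0.18, 2.5312), ∇f = (-5.4224, 25.672) → (-0.18, 2.5312) − 0.02·(-5.4224, 25.672) = (-0.071552, 2.01776)
y = 2.01776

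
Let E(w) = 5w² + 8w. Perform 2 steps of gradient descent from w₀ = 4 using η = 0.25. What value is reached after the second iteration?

10

E′(w) = 10w + 8
Step 1: E′(4) = 48; w₁ = 4 − 0.25·48 = -8
Step 2: E′(-8) = -72; w₂ = -8 − 0.25·(-72) = 10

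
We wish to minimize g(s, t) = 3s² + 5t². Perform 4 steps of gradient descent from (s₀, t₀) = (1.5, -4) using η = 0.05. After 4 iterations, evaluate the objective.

0.7016240675

∇g = (6s, 10t)
Step 1: at (1.5, -4), ∇g = (9, -40) → (1.5, -4) − 0.05·(9, -40) = (1.05, -2)
Step 2: at (1.05, -2), ∇g = (6.3, -20) → (1.05, -2) − 0.05·(6.3, -20) = (0.735, -1)
Step 3: at (0.735, -1), ∇g = (4.41, -10) → (0.735, -1) − 0.05·(4.41, -10) = (0.5145, -0.5)
Step 4: at (0.5145, -0.5), ∇g = (3.087, -5) → (0.5145, -0.5) − 0.05·(3.087, -5) = (0.36015, -0.25)
g(0.36015, -0.25) = 0.7016240675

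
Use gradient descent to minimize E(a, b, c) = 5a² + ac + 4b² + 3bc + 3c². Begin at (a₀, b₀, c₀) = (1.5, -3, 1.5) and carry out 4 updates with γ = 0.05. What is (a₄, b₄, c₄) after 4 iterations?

∇E = (10a + c, 8b + 3c, a + 3b + 6c)
Step 1: at (1.5, -3, 1.5), ∇E = (16.5, -19.5, 1.5) → (1.5, -3, 1.5) − 0.05·(16.5, -19.5, 1.5) = (0.675, -2.025, 1.425)
Step 2: at (0.675, -2.025, 1.425), ∇E = (8.175, -11.925, 3.15) → (0.675, -2.025, 1.425) − 0.05·(8.175, -11.925, 3.15) = (0.26625, -1.42875, 1.2675)
Step 3: at (0.26625, -1.42875, 1.2675), ∇E = (3.93, -7.6275, 3.585) → (0.26625, -1.42875, 1.2675) − 0.05·(3.93, -7.6275, 3.585) = (0.06975, -1.047375, 1.08825)
Step 4: at (0.06975, -1.047375, 1.08825), ∇E = (1.78575, -5.11425, 3.457125) → (0.06975, -1.047375, 1.08825) − 0.05·(1.78575, -5.11425, 3.457125) = (-0.0195375, -0.7916625, 0.91539375)

(-0.0195375, -0.7916625, 0.91539375)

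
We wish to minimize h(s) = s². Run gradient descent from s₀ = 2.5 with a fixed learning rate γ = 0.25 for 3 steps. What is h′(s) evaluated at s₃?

0.625

h′(s) = 2s
Step 1: h′(2.5) = 5; s₁ = 2.5 − 0.25·5 = 1.25
Step 2: h′(1.25) = 2.5; s₂ = 1.25 − 0.25·2.5 = 0.625
Step 3: h′(0.625) = 1.25; s₃ = 0.625 − 0.25·1.25 = 0.3125
h′(s) at (0.3125) = 0.625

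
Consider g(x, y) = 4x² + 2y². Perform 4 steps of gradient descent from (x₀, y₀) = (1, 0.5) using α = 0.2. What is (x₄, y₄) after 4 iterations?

(0.1296, 0.0008)

∇g = (8x, 4y)
Step 1: at (1, 0.5), ∇g = (8, 2) → (1, 0.5) − 0.2·(8, 2) = (-0.6, 0.1)
Step 2: at (-0.6, 0.1), ∇g = (-4.8, 0.4) → (-0.6, 0.1) − 0.2·(-4.8, 0.4) = (0.36, 0.02)
Step 3: at (0.36, 0.02), ∇g = (2.88, 0.08) → (0.36, 0.02) − 0.2·(2.88, 0.08) = (-0.216, 0.004)
Step 4: at (-0.216, 0.004), ∇g = (-1.728, 0.016) → (-0.216, 0.004) − 0.2·(-1.728, 0.016) = (0.1296, 0.0008)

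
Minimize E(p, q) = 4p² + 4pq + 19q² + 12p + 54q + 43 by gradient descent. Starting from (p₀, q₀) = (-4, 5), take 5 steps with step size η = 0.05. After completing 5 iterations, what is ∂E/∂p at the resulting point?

-22.85016

∇E = (8p + 4q + 12, 4p + 38q + 54)
Step 1: at (-4, 5), ∇E = (0, 228) → (-4, 5) − 0.05·(0, 228) = (-4, -6.4)
Step 2: at (-4, -6.4), ∇E = (-45.6, -205.2) → (-4, -6.4) − 0.05·(-45.6, -205.2) = (-1.72, 3.86)
Step 3: at (-1.72, 3.86), ∇E = (13.68, 193.8) → (-1.72, 3.86) − 0.05·(13.68, 193.8) = (-2.404, -5.83)
Step 4: at (-2.404, -5.83), ∇E = (-30.552, -177.156) → (-2.404, -5.83) − 0.05·(-30.552, -177.156) = (-0.8764, 3.0278)
Step 5: at (-0.8764, 3.0278), ∇E = (17.1, 165.5508) → (-0.8764, 3.0278) − 0.05·(17.1, 165.5508) = (-1.7314, -5.24974)
∂E/∂p at (-1.7314, -5.24974) = -22.85016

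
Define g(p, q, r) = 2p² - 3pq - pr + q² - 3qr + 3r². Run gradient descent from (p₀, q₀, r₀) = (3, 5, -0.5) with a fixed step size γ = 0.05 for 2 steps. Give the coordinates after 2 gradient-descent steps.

∇g = (4p - 3q - r, -3p + 2q - 3r, -p - 3q + 6r)
(p₁, q₁, r₁) = (3, 5, -0.5) − 0.05·(-2.5, 2.5, -21) = (3.125, 4.875, 0.55)
(p₂, q₂, r₂) = (3.125, 4.875, 0.55) − 0.05·(-2.675, -1.275, -14.45) = (3.25875, 4.93875, 1.2725)

(3.25875, 4.93875, 1.2725)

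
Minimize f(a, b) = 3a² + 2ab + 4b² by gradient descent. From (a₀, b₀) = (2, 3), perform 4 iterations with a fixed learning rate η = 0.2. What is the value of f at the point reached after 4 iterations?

∇f = (6a + 2b, 2a + 8b)
Step 1: at (2, 3), ∇f = (18, 28) → (2, 3) − 0.2·(18, 28) = (-1.6, -2.6)
Step 2: at (-1.6, -2.6), ∇f = (-14.8, -24) → (-1.6, -2.6) − 0.2·(-14.8, -24) = (1.36, 2.2)
Step 3: at (1.36, 2.2), ∇f = (12.56, 20.32) → (1.36, 2.2) − 0.2·(12.56, 20.32) = (-1.152, -1.864)
Step 4: at (-1.152, -1.864), ∇f = (-10.64, -17.216) → (-1.152, -1.864) − 0.2·(-10.64, -17.216) = (0.976, 1.5792)
f(0.976, 1.5792) = 15.91581696

15.91581696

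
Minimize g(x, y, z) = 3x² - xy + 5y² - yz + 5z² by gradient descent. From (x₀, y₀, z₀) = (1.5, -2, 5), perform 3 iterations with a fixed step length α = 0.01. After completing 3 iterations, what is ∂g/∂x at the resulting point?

8.480683

∇g = (6x - y, -x + 10y - z, -y + 10z)
(x₁, y₁, z₁) = (1.5, -2, 5) − 0.01·(11, -26.5, 52) = (1.39, -1.735, 4.48)
(x₂, y₂, z₂) = (1.39, -1.735, 4.48) − 0.01·(10.075, -23.22, 46.535) = (1.28925, -1.5028, 4.01465)
(x₃, y₃, z₃) = (1.28925, -1.5028, 4.01465) − 0.01·(9.2383, -20.3319, 41.6493) = (1.196867, -1.299481, 3.598157)
∂g/∂x at (1.196867, -1.299481, 3.598157) = 8.480683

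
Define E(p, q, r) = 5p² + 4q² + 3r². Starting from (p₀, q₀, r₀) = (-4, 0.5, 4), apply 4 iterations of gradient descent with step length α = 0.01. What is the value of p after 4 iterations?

-2.6244

∇E = (10p, 8q, 6r)
Step 1: at (-4, 0.5, 4), ∇E = (-40, 4, 24) → (-4, 0.5, 4) − 0.01·(-40, 4, 24) = (-3.6, 0.46, 3.76)
Step 2: at (-3.6, 0.46, 3.76), ∇E = (-36, 3.68, 22.56) → (-3.6, 0.46, 3.76) − 0.01·(-36, 3.68, 22.56) = (-3.24, 0.4232, 3.5344)
Step 3: at (-3.24, 0.4232, 3.5344), ∇E = (-32.4, 3.3856, 21.2064) → (-3.24, 0.4232, 3.5344) − 0.01·(-32.4, 3.3856, 21.2064) = (-2.916, 0.389344, 3.322336)
Step 4: at (-2.916, 0.389344, 3.322336), ∇E = (-29.16, 3.114752, 19.934016) → (-2.916, 0.389344, 3.322336) − 0.01·(-29.16, 3.114752, 19.934016) = (-2.6244, 0.35819648, 3.12299584)
p = -2.6244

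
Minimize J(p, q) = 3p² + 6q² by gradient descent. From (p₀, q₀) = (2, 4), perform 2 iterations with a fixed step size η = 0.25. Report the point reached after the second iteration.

(0.5, 16)

∇J = (6p, 12q)
(p₁, q₁) = (2, 4) − 0.25·(12, 48) = (-1, -8)
(p₂, q₂) = (-1, -8) − 0.25·(-6, -96) = (0.5, 16)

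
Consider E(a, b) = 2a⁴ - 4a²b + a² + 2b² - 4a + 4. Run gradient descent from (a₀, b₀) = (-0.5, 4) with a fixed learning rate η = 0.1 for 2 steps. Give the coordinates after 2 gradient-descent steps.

∇E = (8a³ - 8ab + 2a - 4, -4a² + 4b)
(a₁, b₁) = (-0.5, 4) − 0.1·(10, 15) = (-1.5, 2.5)
(a₂, b₂) = (-1.5, 2.5) − 0.1·(-4, 1) = (-1.1, 2.4)

(-1.1, 2.4)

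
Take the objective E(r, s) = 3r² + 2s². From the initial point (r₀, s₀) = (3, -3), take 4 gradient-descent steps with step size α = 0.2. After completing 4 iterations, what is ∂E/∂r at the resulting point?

∇E = (6r, 4s)
Step 1: at (3, -3), ∇E = (18, -12) → (3, -3) − 0.2·(18, -12) = (-0.6, -0.6)
Step 2: at (-0.6, -0.6), ∇E = (-3.6, -2.4) → (-0.6, -0.6) − 0.2·(-3.6, -2.4) = (0.12, -0.12)
Step 3: at (0.12, -0.12), ∇E = (0.72, -0.48) → (0.12, -0.12) − 0.2·(0.72, -0.48) = (-0.024, -0.024)
Step 4: at (-0.024, -0.024), ∇E = (-0.144, -0.096) → (-0.024, -0.024) − 0.2·(-0.144, -0.096) = (0.0048, -0.0048)
∂E/∂r at (0.0048, -0.0048) = 0.0288

0.0288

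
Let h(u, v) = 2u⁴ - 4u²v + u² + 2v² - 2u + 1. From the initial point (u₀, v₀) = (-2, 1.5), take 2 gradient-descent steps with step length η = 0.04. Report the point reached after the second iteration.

∇h = (8u³ - 8uv + 2u - 2, -4u² + 4v)
Step 1: at (-2, 1.5), ∇h = (-46, -10) → (-2, 1.5) − 0.04·(-46, -10) = (-0.16, 1.9)
Step 2: at (-0.16, 1.9), ∇h = (0.079232, 7.4976) → (-0.16, 1.9) − 0.04·(0.079232, 7.4976) = (-0.16316928, 1.600096)

(-0.16316928, 1.600096)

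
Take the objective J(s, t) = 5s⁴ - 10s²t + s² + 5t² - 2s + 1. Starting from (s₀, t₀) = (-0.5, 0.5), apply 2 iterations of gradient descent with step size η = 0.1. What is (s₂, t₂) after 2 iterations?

(-0.20275, 0.2025)

∇J = (20s³ - 20st + 2s - 2, -10s² + 10t)
(s₁, t₁) = (-0.5, 0.5) − 0.1·(-0.5, 2.5) = (-0.45, 0.25)
(s₂, t₂) = (-0.45, 0.25) − 0.1·(-2.4725, 0.475) = (-0.20275, 0.2025)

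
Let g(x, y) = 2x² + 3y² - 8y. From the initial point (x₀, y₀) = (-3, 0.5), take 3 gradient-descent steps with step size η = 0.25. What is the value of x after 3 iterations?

∇g = (4x, 6y - 8)
Step 1: at (-3, 0.5), ∇g = (-12, -5) → (-3, 0.5) − 0.25·(-12, -5) = (0, 1.75)
Step 2: at (0, 1.75), ∇g = (0, 2.5) → (0, 1.75) − 0.25·(0, 2.5) = (0, 1.125)
Step 3: at (0, 1.125), ∇g = (0, -1.25) → (0, 1.125) − 0.25·(0, -1.25) = (0, 1.4375)
x = 0

0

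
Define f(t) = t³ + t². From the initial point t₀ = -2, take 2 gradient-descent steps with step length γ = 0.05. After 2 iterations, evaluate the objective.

f′(t) = 3t² + 2t
t₁ = -2 − 0.05·8 = -2.4
t₂ = -2.4 − 0.05·12.48 = -3.024
f(-3.024) = -18.508621824

-18.508621824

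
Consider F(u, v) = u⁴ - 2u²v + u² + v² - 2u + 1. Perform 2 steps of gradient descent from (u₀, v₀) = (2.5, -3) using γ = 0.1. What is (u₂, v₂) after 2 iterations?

(137.96405, 9.0205)

∇F = (4u³ - 4uv + 2u - 2, -2u² + 2v)
(u₁, v₁) = (2.5, -3) − 0.1·(95.5, -18.5) = (-7.05, -1.15)
(u₂, v₂) = (-7.05, -1.15) − 0.1·(-1450.1405, -101.705) = (137.96405, 9.0205)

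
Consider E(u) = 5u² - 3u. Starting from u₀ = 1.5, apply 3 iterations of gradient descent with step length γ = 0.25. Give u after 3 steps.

E′(u) = 10u - 3
u₁ = 1.5 − 0.25·12 = -1.5
u₂ = -1.5 − 0.25·(-18) = 3
u₃ = 3 − 0.25·27 = -3.75

-3.75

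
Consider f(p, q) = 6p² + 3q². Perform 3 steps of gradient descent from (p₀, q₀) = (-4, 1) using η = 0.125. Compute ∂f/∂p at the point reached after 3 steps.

∇f = (12p, 6q)
(p₁, q₁) = (-4, 1) − 0.125·(-48, 6) = (2, 0.25)
(p₂, q₂) = (2, 0.25) − 0.125·(24, 1.5) = (-1, 0.0625)
(p₃, q₃) = (-1, 0.0625) − 0.125·(-12, 0.375) = (0.5, 0.015625)
∂f/∂p at (0.5, 0.015625) = 6

6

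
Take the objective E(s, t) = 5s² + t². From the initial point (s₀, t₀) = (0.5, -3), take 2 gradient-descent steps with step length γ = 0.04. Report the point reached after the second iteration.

∇E = (10s, 2t)
Step 1: at (0.5, -3), ∇E = (5, -6) → (0.5, -3) − 0.04·(5, -6) = (0.3, -2.76)
Step 2: at (0.3, -2.76), ∇E = (3, -5.52) → (0.3, -2.76) − 0.04·(3, -5.52) = (0.18, -2.5392)

(0.18, -2.5392)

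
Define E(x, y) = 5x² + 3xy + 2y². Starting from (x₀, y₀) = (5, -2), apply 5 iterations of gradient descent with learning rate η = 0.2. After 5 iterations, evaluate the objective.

∇E = (10x + 3y, 3x + 4y)
Step 1: at (5, -2), ∇E = (44, 7) → (5, -2) − 0.2·(44, 7) = (-3.8, -3.4)
Step 2: at (-3.8, -3.4), ∇E = (-48.2, -25) → (-3.8, -3.4) − 0.2·(-48.2, -25) = (5.84, 1.6)
Step 3: at (5.84, 1.6), ∇E = (63.2, 23.92) → (5.84, 1.6) − 0.2·(63.2, 23.92) = (-6.8, -3.184)
Step 4: at (-6.8, -3.184), ∇E = (-77.552, -33.136) → (-6.8, -3.184) − 0.2·(-77.552, -33.136) = (8.7104, 3.4432)
Step 5: at (8.7104, 3.4432), ∇E = (97.4336, 39.904) → (8.7104, 3.4432) − 0.2·(97.4336, 39.904) = (-10.77632, -4.5376)
E(-10.77632, -4.5376) = 768.520880128

768.520880128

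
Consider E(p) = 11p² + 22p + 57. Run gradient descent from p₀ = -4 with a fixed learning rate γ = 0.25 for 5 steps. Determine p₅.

E′(p) = 22p + 22
p₁ = -4 − 0.25·(-66) = 12.5
p₂ = 12.5 − 0.25·297 = -61.75
p₃ = -61.75 − 0.25·(-1336.5) = 272.375
p₄ = 272.375 − 0.25·6014.25 = -1231.1875
p₅ = -1231.1875 − 0.25·(-27064.125) = 5534.84375

5534.84375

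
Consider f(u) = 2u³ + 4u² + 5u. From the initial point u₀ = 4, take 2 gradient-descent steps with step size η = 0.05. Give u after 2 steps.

-3.94675

f′(u) = 6u² + 8u + 5
u₁ = 4 − 0.05·133 = -2.65
u₂ = -2.65 − 0.05·25.935 = -3.94675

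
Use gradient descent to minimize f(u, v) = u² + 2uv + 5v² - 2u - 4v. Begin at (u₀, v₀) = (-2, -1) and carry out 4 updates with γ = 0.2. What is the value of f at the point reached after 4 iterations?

35.8058112

∇f = (2u + 2v - 2, 2u + 10v - 4)
Step 1: at (-2, -1), ∇f = (-8, -18) → (-2, -1) − 0.2·(-8, -18) = (-0.4, 2.6)
Step 2: at (-0.4, 2.6), ∇f = (2.4, 21.2) → (-0.4, 2.6) − 0.2·(2.4, 21.2) = (-0.88, -1.64)
Step 3: at (-0.88, -1.64), ∇f = (-7.04, -22.16) → (-0.88, -1.64) − 0.2·(-7.04, -22.16) = (0.528, 2.792)
Step 4: at (0.528, 2.792), ∇f = (4.64, 24.976) → (0.528, 2.792) − 0.2·(4.64, 24.976) = (-0.4, -2.2032)
f(-0.4, -2.2032) = 35.8058112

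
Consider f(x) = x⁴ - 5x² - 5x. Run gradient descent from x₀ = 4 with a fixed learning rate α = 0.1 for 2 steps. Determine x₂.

1966.3844

f′(x) = 4x³ - 10x - 5
Step 1: f′(4) = 211; x₁ = 4 − 0.1·211 = -17.1
Step 2: f′(-17.1) = -19834.844; x₂ = -17.1 − 0.1·(-19834.844) = 1966.3844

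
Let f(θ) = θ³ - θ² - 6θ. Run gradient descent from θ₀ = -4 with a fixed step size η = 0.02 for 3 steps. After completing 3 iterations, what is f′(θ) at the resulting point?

273.284196184768

f′(θ) = 3θ² - 2θ - 6
Step 1: f′(-4) = 50; θ₁ = -4 − 0.02·50 = -5
Step 2: f′(-5) = 79; θ₂ = -5 − 0.02·79 = -6.58
Step 3: f′(-6.58) = 137.0492; θ₃ = -6.58 − 0.02·137.0492 = -9.320984
f′(θ) at (-9.320984) = 273.284196184768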